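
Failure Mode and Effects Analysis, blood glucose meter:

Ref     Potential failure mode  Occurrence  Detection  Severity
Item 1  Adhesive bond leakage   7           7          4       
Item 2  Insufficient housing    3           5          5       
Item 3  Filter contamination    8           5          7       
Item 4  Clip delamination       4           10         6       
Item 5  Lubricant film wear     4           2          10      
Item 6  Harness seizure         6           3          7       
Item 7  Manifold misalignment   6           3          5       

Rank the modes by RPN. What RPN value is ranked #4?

RPN = Severity × Occurrence × Detection:
  Item 1: 4 × 7 × 7 = 196
  Item 2: 5 × 3 × 5 = 75
  Item 3: 7 × 8 × 5 = 280
  Item 4: 6 × 4 × 10 = 240
  Item 5: 10 × 4 × 2 = 80
  Item 6: 7 × 6 × 3 = 126
  Item 7: 5 × 6 × 3 = 90
Sorted descending: 280, 240, 196, 126, 90, 80, 75.
The fourth-highest RPN is 126 (Item 6).

126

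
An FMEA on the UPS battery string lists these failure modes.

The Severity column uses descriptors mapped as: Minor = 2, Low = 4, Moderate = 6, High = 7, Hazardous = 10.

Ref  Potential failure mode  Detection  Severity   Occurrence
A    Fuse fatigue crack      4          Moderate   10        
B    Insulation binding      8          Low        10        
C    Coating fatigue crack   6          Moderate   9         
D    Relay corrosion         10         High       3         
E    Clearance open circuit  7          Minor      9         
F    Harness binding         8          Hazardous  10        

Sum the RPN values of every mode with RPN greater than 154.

RPN = Severity × Occurrence × Detection:
  A: 6 × 10 × 4 = 240
  B: 4 × 10 × 8 = 320
  C: 6 × 9 × 6 = 324
  D: 7 × 3 × 10 = 210
  E: 2 × 9 × 7 = 126
  F: 10 × 10 × 8 = 800
RPN > 154: A (240), B (320), C (324), D (210), F (800).
Sum: 240 + 320 + 324 + 210 + 800 = 1894.

1894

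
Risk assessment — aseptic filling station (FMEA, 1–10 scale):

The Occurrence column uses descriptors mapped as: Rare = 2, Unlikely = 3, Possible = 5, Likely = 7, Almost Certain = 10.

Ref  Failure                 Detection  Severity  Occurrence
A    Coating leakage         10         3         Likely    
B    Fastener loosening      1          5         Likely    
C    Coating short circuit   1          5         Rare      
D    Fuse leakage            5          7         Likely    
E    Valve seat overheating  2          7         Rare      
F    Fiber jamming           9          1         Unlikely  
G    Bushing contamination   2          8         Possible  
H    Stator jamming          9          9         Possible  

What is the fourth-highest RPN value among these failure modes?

80

RPN = Severity × Occurrence × Detection:
  A: 3 × 7 × 10 = 210
  B: 5 × 7 × 1 = 35
  C: 5 × 2 × 1 = 10
  D: 7 × 7 × 5 = 245
  E: 7 × 2 × 2 = 28
  F: 1 × 3 × 9 = 27
  G: 8 × 5 × 2 = 80
  H: 9 × 5 × 9 = 405
Sorted descending: 405, 245, 210, 80, 35, 28, 27, 10.
The fourth-highest RPN is 80 (G).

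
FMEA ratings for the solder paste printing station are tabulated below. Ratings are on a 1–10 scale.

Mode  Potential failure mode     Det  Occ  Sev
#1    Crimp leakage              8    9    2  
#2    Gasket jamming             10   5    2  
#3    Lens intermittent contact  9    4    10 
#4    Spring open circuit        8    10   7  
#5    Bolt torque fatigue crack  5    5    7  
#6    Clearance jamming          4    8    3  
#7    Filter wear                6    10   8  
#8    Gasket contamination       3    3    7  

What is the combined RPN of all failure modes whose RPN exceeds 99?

1819

RPN = Severity × Occurrence × Detection:
  #1: 2 × 9 × 8 = 144
  #2: 2 × 5 × 10 = 100
  #3: 10 × 4 × 9 = 360
  #4: 7 × 10 × 8 = 560
  #5: 7 × 5 × 5 = 175
  #6: 3 × 8 × 4 = 96
  #7: 8 × 10 × 6 = 480
  #8: 7 × 3 × 3 = 63
RPN > 99: #1 (144), #2 (100), #3 (360), #4 (560), #5 (175), #7 (480).
Sum: 144 + 100 + 360 + 560 + 175 + 480 = 1819.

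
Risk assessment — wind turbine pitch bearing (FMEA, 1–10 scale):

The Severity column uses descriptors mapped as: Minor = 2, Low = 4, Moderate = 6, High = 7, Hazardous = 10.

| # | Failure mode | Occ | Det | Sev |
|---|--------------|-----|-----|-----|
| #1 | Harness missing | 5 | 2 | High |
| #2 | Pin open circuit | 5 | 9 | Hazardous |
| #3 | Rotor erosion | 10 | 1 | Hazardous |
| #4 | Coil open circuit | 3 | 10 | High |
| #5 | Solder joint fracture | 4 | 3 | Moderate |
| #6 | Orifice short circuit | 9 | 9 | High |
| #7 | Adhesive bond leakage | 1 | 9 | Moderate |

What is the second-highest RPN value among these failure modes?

RPN = Severity × Occurrence × Detection:
  #1: 7 × 5 × 2 = 70
  #2: 10 × 5 × 9 = 450
  #3: 10 × 10 × 1 = 100
  #4: 7 × 3 × 10 = 210
  #5: 6 × 4 × 3 = 72
  #6: 7 × 9 × 9 = 567
  #7: 6 × 1 × 9 = 54
Sorted descending: 567, 450, 210, 100, 72, 70, 54.
The second-highest RPN is 450 (#2).

450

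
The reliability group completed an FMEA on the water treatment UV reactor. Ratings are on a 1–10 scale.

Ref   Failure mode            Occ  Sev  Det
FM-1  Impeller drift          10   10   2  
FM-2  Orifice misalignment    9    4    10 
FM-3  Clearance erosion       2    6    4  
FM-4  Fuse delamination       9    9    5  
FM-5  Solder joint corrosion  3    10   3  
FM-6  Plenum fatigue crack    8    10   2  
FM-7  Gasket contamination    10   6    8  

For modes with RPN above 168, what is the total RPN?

1445

RPN = Severity × Occurrence × Detection:
  FM-1: 10 × 10 × 2 = 200
  FM-2: 4 × 9 × 10 = 360
  FM-3: 6 × 2 × 4 = 48
  FM-4: 9 × 9 × 5 = 405
  FM-5: 10 × 3 × 3 = 90
  FM-6: 10 × 8 × 2 = 160
  FM-7: 6 × 10 × 8 = 480
RPN > 168: FM-1 (200), FM-2 (360), FM-4 (405), FM-7 (480).
Sum: 200 + 360 + 405 + 480 = 1445.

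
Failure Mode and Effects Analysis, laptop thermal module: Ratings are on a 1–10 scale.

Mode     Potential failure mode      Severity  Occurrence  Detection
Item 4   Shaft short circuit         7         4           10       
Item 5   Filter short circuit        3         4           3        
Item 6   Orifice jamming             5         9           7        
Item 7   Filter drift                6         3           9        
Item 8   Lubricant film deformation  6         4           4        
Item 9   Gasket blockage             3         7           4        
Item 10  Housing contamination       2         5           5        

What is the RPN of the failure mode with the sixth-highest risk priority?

50

RPN = Severity × Occurrence × Detection:
  Item 4: 7 × 4 × 10 = 280
  Item 5: 3 × 4 × 3 = 36
  Item 6: 5 × 9 × 7 = 315
  Item 7: 6 × 3 × 9 = 162
  Item 8: 6 × 4 × 4 = 96
  Item 9: 3 × 7 × 4 = 84
  Item 10: 2 × 5 × 5 = 50
Sorted descending: 315, 280, 162, 96, 84, 50, 36.
The sixth-highest RPN is 50 (Item 10).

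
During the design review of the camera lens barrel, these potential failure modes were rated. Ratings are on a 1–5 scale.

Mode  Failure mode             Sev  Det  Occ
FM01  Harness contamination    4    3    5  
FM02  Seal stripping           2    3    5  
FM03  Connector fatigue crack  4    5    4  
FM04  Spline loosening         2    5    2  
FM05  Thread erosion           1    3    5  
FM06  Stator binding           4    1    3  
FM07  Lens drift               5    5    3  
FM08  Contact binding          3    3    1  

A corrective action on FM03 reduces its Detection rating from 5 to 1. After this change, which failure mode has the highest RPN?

RPN = Severity × Occurrence × Detection:
  FM01: 4 × 5 × 3 = 60
  FM02: 2 × 5 × 3 = 30
  FM03: 4 × 4 × 5 = 80
  FM04: 2 × 2 × 5 = 20
  FM05: 1 × 5 × 3 = 15
  FM06: 4 × 3 × 1 = 12
  FM07: 5 × 3 × 5 = 75
  FM08: 3 × 1 × 3 = 9
After action: FM03 → 4 × 4 × 1 = 16.
Revised RPNs: FM07=75, FM01=60, FM02=30, FM04=20, FM03=16, FM05=15, FM06=12, FM08=9.
Highest is now FM07 (75).

FM07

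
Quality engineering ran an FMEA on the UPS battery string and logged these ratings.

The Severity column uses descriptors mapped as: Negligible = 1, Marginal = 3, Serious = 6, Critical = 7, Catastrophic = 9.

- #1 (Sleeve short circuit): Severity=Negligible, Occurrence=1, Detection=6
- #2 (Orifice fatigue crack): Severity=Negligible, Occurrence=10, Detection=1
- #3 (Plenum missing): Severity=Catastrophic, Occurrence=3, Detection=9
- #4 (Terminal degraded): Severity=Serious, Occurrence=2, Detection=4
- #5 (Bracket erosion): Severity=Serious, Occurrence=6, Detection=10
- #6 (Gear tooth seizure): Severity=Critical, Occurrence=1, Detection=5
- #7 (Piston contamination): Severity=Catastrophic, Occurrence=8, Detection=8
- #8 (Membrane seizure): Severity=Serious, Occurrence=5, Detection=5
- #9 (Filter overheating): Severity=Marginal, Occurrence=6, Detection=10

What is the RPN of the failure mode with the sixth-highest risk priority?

RPN = Severity × Occurrence × Detection:
  #1: 1 × 1 × 6 = 6
  #2: 1 × 10 × 1 = 10
  #3: 9 × 3 × 9 = 243
  #4: 6 × 2 × 4 = 48
  #5: 6 × 6 × 10 = 360
  #6: 7 × 1 × 5 = 35
  #7: 9 × 8 × 8 = 576
  #8: 6 × 5 × 5 = 150
  #9: 3 × 6 × 10 = 180
Sorted descending: 576, 360, 243, 180, 150, 48, 35, 10, 6.
The sixth-highest RPN is 48 (#4).

48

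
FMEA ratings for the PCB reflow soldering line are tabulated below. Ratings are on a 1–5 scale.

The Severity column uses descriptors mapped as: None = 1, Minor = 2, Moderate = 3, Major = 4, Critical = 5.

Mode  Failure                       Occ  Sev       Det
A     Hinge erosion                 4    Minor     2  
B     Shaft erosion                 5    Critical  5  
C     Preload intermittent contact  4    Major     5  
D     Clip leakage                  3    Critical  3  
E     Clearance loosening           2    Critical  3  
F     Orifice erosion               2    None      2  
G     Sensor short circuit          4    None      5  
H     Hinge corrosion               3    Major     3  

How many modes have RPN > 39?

RPN = Severity × Occurrence × Detection:
  A: 2 × 4 × 2 = 16
  B: 5 × 5 × 5 = 125
  C: 4 × 4 × 5 = 80
  D: 5 × 3 × 3 = 45
  E: 5 × 2 × 3 = 30
  F: 1 × 2 × 2 = 4
  G: 1 × 4 × 5 = 20
  H: 4 × 3 × 3 = 36
Modes with RPN > 39: B (125), C (80), D (45) → 3.

3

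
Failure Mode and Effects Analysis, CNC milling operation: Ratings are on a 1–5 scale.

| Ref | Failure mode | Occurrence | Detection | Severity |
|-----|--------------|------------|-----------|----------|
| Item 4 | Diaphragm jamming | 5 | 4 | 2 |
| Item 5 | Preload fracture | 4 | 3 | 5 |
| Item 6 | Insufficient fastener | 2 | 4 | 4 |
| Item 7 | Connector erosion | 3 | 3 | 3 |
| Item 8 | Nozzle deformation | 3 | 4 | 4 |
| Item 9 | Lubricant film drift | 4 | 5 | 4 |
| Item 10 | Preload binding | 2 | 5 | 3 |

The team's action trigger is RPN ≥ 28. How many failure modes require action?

6

RPN = Severity × Occurrence × Detection:
  Item 4: 2 × 5 × 4 = 40
  Item 5: 5 × 4 × 3 = 60
  Item 6: 4 × 2 × 4 = 32
  Item 7: 3 × 3 × 3 = 27
  Item 8: 4 × 3 × 4 = 48
  Item 9: 4 × 4 × 5 = 80
  Item 10: 3 × 2 × 5 = 30
Modes with RPN ≥ 28: Item 4 (40), Item 5 (60), Item 6 (32), Item 8 (48), Item 9 (80), Item 10 (30) → 6.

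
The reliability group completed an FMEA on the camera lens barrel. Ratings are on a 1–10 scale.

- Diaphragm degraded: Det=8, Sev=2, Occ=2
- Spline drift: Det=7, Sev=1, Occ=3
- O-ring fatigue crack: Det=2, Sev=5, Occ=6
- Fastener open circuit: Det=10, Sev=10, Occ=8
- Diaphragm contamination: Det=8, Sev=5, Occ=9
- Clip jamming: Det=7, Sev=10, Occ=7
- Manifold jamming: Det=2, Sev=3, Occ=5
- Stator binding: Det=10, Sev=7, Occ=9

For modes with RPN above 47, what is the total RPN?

2340

RPN = Severity × Occurrence × Detection:
  Diaphragm degraded: 2 × 2 × 8 = 32
  Spline drift: 1 × 3 × 7 = 21
  O-ring fatigue crack: 5 × 6 × 2 = 60
  Fastener open circuit: 10 × 8 × 10 = 800
  Diaphragm contamination: 5 × 9 × 8 = 360
  Clip jamming: 10 × 7 × 7 = 490
  Manifold jamming: 3 × 5 × 2 = 30
  Stator binding: 7 × 9 × 10 = 630
RPN > 47: O-ring fatigue crack (60), Fastener open circuit (800), Diaphragm contamination (360), Clip jamming (490), Stator binding (630).
Sum: 60 + 800 + 360 + 490 + 630 = 2340.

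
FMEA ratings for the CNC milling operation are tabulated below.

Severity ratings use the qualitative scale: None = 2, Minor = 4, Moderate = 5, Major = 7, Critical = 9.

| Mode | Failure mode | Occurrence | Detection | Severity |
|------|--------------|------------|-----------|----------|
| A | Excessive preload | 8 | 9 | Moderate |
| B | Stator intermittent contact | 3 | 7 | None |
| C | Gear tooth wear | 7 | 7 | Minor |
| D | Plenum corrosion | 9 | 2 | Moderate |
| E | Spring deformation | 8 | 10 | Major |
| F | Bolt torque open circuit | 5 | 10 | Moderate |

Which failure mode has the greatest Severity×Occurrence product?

E

Criticality = Severity × Occurrence:
  A: 5 × 8 = 40
  B: 2 × 3 = 6
  C: 4 × 7 = 28
  D: 5 × 9 = 45
  E: 7 × 8 = 56
  F: 5 × 5 = 25
Highest criticality is 56 → E.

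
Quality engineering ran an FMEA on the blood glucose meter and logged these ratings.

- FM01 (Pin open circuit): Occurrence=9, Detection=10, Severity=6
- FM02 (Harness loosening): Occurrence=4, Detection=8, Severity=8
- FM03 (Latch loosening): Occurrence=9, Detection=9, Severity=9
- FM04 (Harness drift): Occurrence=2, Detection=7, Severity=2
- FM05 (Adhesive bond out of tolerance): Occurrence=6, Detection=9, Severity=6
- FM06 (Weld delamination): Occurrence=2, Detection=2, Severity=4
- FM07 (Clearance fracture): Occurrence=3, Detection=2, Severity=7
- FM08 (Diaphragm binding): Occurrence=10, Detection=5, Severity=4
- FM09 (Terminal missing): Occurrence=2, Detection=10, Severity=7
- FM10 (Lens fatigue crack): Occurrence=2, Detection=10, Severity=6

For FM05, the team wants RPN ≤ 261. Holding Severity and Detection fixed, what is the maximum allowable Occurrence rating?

4

FM05: S=6, O=6, D=9 → current RPN = 324.
Fixed product = 54. Need 54 × O ≤ 261, so O ≤ 261/54 = 4.83.
Maximum integer Occurrence rating = 4 (gives RPN 216; O=5 would give 270 > 261).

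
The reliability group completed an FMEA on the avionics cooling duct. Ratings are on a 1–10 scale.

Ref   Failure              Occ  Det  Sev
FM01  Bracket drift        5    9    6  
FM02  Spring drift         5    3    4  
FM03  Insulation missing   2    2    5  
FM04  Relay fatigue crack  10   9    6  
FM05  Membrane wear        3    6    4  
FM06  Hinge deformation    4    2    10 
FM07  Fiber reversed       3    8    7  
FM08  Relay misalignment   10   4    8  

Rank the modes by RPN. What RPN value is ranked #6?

72

RPN = Severity × Occurrence × Detection:
  FM01: 6 × 5 × 9 = 270
  FM02: 4 × 5 × 3 = 60
  FM03: 5 × 2 × 2 = 20
  FM04: 6 × 10 × 9 = 540
  FM05: 4 × 3 × 6 = 72
  FM06: 10 × 4 × 2 = 80
  FM07: 7 × 3 × 8 = 168
  FM08: 8 × 10 × 4 = 320
Sorted descending: 540, 320, 270, 168, 80, 72, 60, 20.
The sixth-highest RPN is 72 (FM05).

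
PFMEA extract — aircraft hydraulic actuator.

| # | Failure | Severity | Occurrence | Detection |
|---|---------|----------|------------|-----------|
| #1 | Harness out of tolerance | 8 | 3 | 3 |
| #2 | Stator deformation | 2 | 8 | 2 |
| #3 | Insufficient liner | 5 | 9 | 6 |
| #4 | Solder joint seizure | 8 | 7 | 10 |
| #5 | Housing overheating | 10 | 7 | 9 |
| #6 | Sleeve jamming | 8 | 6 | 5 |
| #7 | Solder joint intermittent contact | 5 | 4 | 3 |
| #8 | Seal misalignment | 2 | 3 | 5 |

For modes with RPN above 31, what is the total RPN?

RPN = Severity × Occurrence × Detection:
  #1: 8 × 3 × 3 = 72
  #2: 2 × 8 × 2 = 32
  #3: 5 × 9 × 6 = 270
  #4: 8 × 7 × 10 = 560
  #5: 10 × 7 × 9 = 630
  #6: 8 × 6 × 5 = 240
  #7: 5 × 4 × 3 = 60
  #8: 2 × 3 × 5 = 30
RPN > 31: #1 (72), #2 (32), #3 (270), #4 (560), #5 (630), #6 (240), #7 (60).
Sum: 72 + 32 + 270 + 560 + 630 + 240 + 60 = 1864.

1864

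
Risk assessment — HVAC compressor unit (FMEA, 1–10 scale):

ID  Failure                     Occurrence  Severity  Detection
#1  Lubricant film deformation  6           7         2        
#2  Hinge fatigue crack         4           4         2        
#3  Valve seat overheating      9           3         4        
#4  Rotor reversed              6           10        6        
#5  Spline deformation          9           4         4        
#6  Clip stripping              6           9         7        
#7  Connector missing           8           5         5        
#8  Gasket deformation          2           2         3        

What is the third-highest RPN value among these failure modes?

RPN = Severity × Occurrence × Detection:
  #1: 7 × 6 × 2 = 84
  #2: 4 × 4 × 2 = 32
  #3: 3 × 9 × 4 = 108
  #4: 10 × 6 × 6 = 360
  #5: 4 × 9 × 4 = 144
  #6: 9 × 6 × 7 = 378
  #7: 5 × 8 × 5 = 200
  #8: 2 × 2 × 3 = 12
Sorted descending: 378, 360, 200, 144, 108, 84, 32, 12.
The third-highest RPN is 200 (#7).

200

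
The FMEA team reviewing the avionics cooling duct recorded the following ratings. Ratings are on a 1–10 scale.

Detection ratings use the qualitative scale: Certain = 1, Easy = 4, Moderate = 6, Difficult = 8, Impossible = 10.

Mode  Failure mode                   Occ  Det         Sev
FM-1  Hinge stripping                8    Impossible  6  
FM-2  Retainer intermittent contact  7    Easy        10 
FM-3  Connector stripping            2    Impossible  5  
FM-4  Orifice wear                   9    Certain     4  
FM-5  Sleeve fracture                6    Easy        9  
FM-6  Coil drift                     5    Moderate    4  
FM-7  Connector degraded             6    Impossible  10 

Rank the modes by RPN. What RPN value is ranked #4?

RPN = Severity × Occurrence × Detection:
  FM-1: 6 × 8 × 10 = 480
  FM-2: 10 × 7 × 4 = 280
  FM-3: 5 × 2 × 10 = 100
  FM-4: 4 × 9 × 1 = 36
  FM-5: 9 × 6 × 4 = 216
  FM-6: 4 × 5 × 6 = 120
  FM-7: 10 × 6 × 10 = 600
Sorted descending: 600, 480, 280, 216, 120, 100, 36.
The fourth-highest RPN is 216 (FM-5).

216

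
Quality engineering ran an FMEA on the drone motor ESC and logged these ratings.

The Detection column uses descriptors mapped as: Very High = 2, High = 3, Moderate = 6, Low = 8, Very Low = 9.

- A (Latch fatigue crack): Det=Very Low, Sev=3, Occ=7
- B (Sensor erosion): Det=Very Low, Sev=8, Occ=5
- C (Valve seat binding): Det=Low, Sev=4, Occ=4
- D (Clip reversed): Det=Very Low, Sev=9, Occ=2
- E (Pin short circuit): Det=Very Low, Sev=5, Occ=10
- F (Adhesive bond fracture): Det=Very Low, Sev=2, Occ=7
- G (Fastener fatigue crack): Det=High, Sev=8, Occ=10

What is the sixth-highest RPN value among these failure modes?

RPN = Severity × Occurrence × Detection:
  A: 3 × 7 × 9 = 189
  B: 8 × 5 × 9 = 360
  C: 4 × 4 × 8 = 128
  D: 9 × 2 × 9 = 162
  E: 5 × 10 × 9 = 450
  F: 2 × 7 × 9 = 126
  G: 8 × 10 × 3 = 240
Sorted descending: 450, 360, 240, 189, 162, 128, 126.
The sixth-highest RPN is 128 (C).

128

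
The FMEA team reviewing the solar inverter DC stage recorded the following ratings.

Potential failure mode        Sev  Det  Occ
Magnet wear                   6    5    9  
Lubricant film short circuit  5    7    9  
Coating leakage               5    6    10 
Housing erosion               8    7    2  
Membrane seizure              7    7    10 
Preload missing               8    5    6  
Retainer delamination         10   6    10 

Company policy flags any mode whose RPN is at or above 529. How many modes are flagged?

RPN = Severity × Occurrence × Detection:
  Magnet wear: 6 × 9 × 5 = 270
  Lubricant film short circuit: 5 × 9 × 7 = 315
  Coating leakage: 5 × 10 × 6 = 300
  Housing erosion: 8 × 2 × 7 = 112
  Membrane seizure: 7 × 10 × 7 = 490
  Preload missing: 8 × 6 × 5 = 240
  Retainer delamination: 10 × 10 × 6 = 600
Modes with RPN ≥ 529: Retainer delamination (600) → 1.

1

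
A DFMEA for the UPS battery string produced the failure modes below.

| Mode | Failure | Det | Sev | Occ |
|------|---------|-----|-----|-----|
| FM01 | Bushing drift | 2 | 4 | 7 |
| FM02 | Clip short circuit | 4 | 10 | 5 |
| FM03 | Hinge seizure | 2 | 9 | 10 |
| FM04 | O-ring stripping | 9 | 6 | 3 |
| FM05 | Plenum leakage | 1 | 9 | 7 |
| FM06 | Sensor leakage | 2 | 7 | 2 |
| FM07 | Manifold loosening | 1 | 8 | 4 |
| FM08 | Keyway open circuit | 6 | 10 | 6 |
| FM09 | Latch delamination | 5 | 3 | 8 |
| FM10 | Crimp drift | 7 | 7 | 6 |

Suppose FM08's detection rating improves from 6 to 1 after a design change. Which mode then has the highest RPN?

FM10

RPN = Severity × Occurrence × Detection:
  FM01: 4 × 7 × 2 = 56
  FM02: 10 × 5 × 4 = 200
  FM03: 9 × 10 × 2 = 180
  FM04: 6 × 3 × 9 = 162
  FM05: 9 × 7 × 1 = 63
  FM06: 7 × 2 × 2 = 28
  FM07: 8 × 4 × 1 = 32
  FM08: 10 × 6 × 6 = 360
  FM09: 3 × 8 × 5 = 120
  FM10: 7 × 6 × 7 = 294
After action: FM08 → 10 × 6 × 1 = 60.
Revised RPNs: FM10=294, FM02=200, FM03=180, FM04=162, FM09=120, FM05=63, FM08=60, FM01=56, FM07=32, FM06=28.
Highest is now FM10 (294).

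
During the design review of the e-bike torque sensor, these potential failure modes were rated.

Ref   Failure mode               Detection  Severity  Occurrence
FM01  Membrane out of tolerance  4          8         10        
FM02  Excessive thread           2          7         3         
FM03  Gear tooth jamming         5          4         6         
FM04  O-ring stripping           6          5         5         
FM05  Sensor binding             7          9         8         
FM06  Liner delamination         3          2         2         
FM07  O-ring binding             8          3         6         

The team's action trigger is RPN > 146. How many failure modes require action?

RPN = Severity × Occurrence × Detection:
  FM01: 8 × 10 × 4 = 320
  FM02: 7 × 3 × 2 = 42
  FM03: 4 × 6 × 5 = 120
  FM04: 5 × 5 × 6 = 150
  FM05: 9 × 8 × 7 = 504
  FM06: 2 × 2 × 3 = 12
  FM07: 3 × 6 × 8 = 144
Modes with RPN > 146: FM01 (320), FM04 (150), FM05 (504) → 3.

3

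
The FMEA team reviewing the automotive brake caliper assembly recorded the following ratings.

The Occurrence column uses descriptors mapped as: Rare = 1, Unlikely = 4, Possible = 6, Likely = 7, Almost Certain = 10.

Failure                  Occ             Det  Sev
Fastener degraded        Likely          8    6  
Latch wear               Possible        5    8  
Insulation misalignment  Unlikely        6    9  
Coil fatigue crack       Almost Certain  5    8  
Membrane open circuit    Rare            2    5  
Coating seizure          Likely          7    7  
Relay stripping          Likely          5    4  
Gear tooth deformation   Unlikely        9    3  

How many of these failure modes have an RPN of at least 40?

7

RPN = Severity × Occurrence × Detection:
  Fastener degraded: 6 × 7 × 8 = 336
  Latch wear: 8 × 6 × 5 = 240
  Insulation misalignment: 9 × 4 × 6 = 216
  Coil fatigue crack: 8 × 10 × 5 = 400
  Membrane open circuit: 5 × 1 × 2 = 10
  Coating seizure: 7 × 7 × 7 = 343
  Relay stripping: 4 × 7 × 5 = 140
  Gear tooth deformation: 3 × 4 × 9 = 108
Modes with RPN ≥ 40: Fastener degraded (336), Latch wear (240), Insulation misalignment (216), Coil fatigue crack (400), Coating seizure (343), Relay stripping (140), Gear tooth deformation (108) → 7.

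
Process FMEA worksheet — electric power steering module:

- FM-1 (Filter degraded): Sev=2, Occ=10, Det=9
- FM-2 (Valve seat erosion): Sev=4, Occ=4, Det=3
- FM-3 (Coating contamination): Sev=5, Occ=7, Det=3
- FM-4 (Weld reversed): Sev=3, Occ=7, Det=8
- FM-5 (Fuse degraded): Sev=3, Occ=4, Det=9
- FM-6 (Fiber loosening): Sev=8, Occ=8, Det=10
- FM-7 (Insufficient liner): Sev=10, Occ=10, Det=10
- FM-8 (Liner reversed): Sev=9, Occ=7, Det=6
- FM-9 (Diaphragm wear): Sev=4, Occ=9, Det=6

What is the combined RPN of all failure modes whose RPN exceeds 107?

2690

RPN = Severity × Occurrence × Detection:
  FM-1: 2 × 10 × 9 = 180
  FM-2: 4 × 4 × 3 = 48
  FM-3: 5 × 7 × 3 = 105
  FM-4: 3 × 7 × 8 = 168
  FM-5: 3 × 4 × 9 = 108
  FM-6: 8 × 8 × 10 = 640
  FM-7: 10 × 10 × 10 = 1000
  FM-8: 9 × 7 × 6 = 378
  FM-9: 4 × 9 × 6 = 216
RPN > 107: FM-1 (180), FM-4 (168), FM-5 (108), FM-6 (640), FM-7 (1000), FM-8 (378), FM-9 (216).
Sum: 180 + 168 + 108 + 640 + 1000 + 378 + 216 = 2690.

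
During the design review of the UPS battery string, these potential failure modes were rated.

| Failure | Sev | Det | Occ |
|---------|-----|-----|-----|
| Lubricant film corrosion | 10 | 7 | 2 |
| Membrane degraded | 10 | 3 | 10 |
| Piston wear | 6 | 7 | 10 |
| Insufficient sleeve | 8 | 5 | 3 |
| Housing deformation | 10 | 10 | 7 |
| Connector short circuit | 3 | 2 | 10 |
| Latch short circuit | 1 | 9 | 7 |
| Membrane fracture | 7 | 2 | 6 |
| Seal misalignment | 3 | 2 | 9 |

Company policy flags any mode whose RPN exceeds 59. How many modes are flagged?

8

RPN = Severity × Occurrence × Detection:
  Lubricant film corrosion: 10 × 2 × 7 = 140
  Membrane degraded: 10 × 10 × 3 = 300
  Piston wear: 6 × 10 × 7 = 420
  Insufficient sleeve: 8 × 3 × 5 = 120
  Housing deformation: 10 × 7 × 10 = 700
  Connector short circuit: 3 × 10 × 2 = 60
  Latch short circuit: 1 × 7 × 9 = 63
  Membrane fracture: 7 × 6 × 2 = 84
  Seal misalignment: 3 × 9 × 2 = 54
Modes with RPN > 59: Lubricant film corrosion (140), Membrane degraded (300), Piston wear (420), Insufficient sleeve (120), Housing deformation (700), Connector short circuit (60), Latch short circuit (63), Membrane fracture (84) → 8.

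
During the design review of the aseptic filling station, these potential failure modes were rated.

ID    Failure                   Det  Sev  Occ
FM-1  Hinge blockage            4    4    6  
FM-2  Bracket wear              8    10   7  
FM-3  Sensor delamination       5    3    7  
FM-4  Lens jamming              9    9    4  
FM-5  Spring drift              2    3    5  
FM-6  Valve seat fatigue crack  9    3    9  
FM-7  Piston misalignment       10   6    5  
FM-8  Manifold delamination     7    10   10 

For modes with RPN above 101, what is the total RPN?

2232

RPN = Severity × Occurrence × Detection:
  FM-1: 4 × 6 × 4 = 96
  FM-2: 10 × 7 × 8 = 560
  FM-3: 3 × 7 × 5 = 105
  FM-4: 9 × 4 × 9 = 324
  FM-5: 3 × 5 × 2 = 30
  FM-6: 3 × 9 × 9 = 243
  FM-7: 6 × 5 × 10 = 300
  FM-8: 10 × 10 × 7 = 700
RPN > 101: FM-2 (560), FM-3 (105), FM-4 (324), FM-6 (243), FM-7 (300), FM-8 (700).
Sum: 560 + 105 + 324 + 243 + 300 + 700 = 2232.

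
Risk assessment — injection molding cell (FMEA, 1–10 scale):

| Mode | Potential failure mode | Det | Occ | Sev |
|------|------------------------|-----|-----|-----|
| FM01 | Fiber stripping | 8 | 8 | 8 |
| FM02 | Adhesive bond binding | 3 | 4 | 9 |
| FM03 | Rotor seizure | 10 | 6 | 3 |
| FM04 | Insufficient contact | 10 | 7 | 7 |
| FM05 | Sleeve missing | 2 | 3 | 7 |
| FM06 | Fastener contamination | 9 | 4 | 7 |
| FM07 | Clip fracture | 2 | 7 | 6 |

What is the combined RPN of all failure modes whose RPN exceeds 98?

RPN = Severity × Occurrence × Detection:
  FM01: 8 × 8 × 8 = 512
  FM02: 9 × 4 × 3 = 108
  FM03: 3 × 6 × 10 = 180
  FM04: 7 × 7 × 10 = 490
  FM05: 7 × 3 × 2 = 42
  FM06: 7 × 4 × 9 = 252
  FM07: 6 × 7 × 2 = 84
RPN > 98: FM01 (512), FM02 (108), FM03 (180), FM04 (490), FM06 (252).
Sum: 512 + 108 + 180 + 490 + 252 = 1542.

1542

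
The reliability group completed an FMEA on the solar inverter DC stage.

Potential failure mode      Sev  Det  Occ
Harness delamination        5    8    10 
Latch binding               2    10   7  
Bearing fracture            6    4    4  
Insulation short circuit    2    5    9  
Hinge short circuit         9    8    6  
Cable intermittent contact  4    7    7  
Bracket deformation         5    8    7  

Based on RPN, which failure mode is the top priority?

RPN = Severity × Occurrence × Detection:
  Harness delamination: 5 × 10 × 8 = 400
  Latch binding: 2 × 7 × 10 = 140
  Bearing fracture: 6 × 4 × 4 = 96
  Insulation short circuit: 2 × 9 × 5 = 90
  Hinge short circuit: 9 × 6 × 8 = 432
  Cable intermittent contact: 4 × 7 × 7 = 196
  Bracket deformation: 5 × 7 × 8 = 280
Highest RPN is 432 → Hinge short circuit.

Hinge short circuit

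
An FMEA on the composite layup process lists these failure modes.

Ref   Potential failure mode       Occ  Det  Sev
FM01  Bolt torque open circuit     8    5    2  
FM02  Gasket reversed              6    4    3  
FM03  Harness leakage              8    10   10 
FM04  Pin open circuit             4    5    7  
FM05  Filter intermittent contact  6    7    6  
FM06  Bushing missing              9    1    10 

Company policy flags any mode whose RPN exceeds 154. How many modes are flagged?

RPN = Severity × Occurrence × Detection:
  FM01: 2 × 8 × 5 = 80
  FM02: 3 × 6 × 4 = 72
  FM03: 10 × 8 × 10 = 800
  FM04: 7 × 4 × 5 = 140
  FM05: 6 × 6 × 7 = 252
  FM06: 10 × 9 × 1 = 90
Modes with RPN > 154: FM03 (800), FM05 (252) → 2.

2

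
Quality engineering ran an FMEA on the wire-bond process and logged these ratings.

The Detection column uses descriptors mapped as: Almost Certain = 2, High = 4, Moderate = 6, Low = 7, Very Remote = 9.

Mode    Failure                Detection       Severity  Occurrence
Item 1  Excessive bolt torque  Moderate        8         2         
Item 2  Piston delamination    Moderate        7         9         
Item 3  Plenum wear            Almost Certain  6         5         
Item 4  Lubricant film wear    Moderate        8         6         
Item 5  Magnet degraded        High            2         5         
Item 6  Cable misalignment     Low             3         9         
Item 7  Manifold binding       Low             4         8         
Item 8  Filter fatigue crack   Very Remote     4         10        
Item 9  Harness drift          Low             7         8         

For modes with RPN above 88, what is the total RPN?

1927

RPN = Severity × Occurrence × Detection:
  Item 1: 8 × 2 × 6 = 96
  Item 2: 7 × 9 × 6 = 378
  Item 3: 6 × 5 × 2 = 60
  Item 4: 8 × 6 × 6 = 288
  Item 5: 2 × 5 × 4 = 40
  Item 6: 3 × 9 × 7 = 189
  Item 7: 4 × 8 × 7 = 224
  Item 8: 4 × 10 × 9 = 360
  Item 9: 7 × 8 × 7 = 392
RPN > 88: Item 1 (96), Item 2 (378), Item 4 (288), Item 6 (189), Item 7 (224), Item 8 (360), Item 9 (392).
Sum: 96 + 378 + 288 + 189 + 224 + 360 + 392 = 1927.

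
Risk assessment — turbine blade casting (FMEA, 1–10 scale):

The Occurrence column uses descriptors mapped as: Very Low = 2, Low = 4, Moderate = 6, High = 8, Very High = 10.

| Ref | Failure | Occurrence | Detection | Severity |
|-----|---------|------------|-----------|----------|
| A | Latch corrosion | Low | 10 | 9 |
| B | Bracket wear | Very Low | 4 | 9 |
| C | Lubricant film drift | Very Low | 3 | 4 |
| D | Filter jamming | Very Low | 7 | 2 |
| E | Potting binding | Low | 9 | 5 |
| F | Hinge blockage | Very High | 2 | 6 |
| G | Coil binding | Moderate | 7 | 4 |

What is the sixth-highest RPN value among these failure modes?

28

RPN = Severity × Occurrence × Detection:
  A: 9 × 4 × 10 = 360
  B: 9 × 2 × 4 = 72
  C: 4 × 2 × 3 = 24
  D: 2 × 2 × 7 = 28
  E: 5 × 4 × 9 = 180
  F: 6 × 10 × 2 = 120
  G: 4 × 6 × 7 = 168
Sorted descending: 360, 180, 168, 120, 72, 28, 24.
The sixth-highest RPN is 28 (D).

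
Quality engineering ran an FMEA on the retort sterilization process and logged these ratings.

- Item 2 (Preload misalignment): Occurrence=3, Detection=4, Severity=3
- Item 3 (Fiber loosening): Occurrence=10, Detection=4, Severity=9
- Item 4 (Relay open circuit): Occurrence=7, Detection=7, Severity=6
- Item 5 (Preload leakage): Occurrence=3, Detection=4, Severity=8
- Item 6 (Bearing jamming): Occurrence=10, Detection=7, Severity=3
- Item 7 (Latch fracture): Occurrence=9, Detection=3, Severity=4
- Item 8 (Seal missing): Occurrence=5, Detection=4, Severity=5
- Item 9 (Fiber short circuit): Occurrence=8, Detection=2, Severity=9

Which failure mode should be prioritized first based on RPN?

Item 3

RPN = Severity × Occurrence × Detection:
  Item 2: 3 × 3 × 4 = 36
  Item 3: 9 × 10 × 4 = 360
  Item 4: 6 × 7 × 7 = 294
  Item 5: 8 × 3 × 4 = 96
  Item 6: 3 × 10 × 7 = 210
  Item 7: 4 × 9 × 3 = 108
  Item 8: 5 × 5 × 4 = 100
  Item 9: 9 × 8 × 2 = 144
Highest RPN is 360 → Item 3.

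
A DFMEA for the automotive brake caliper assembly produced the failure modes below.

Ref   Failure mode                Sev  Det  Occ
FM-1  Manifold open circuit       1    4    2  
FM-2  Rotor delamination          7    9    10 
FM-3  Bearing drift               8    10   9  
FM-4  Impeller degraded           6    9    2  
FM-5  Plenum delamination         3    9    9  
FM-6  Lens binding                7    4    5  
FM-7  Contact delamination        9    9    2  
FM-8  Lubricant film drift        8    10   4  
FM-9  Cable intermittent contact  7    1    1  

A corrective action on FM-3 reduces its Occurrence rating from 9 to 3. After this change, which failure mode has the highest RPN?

FM-2

RPN = Severity × Occurrence × Detection:
  FM-1: 1 × 2 × 4 = 8
  FM-2: 7 × 10 × 9 = 630
  FM-3: 8 × 9 × 10 = 720
  FM-4: 6 × 2 × 9 = 108
  FM-5: 3 × 9 × 9 = 243
  FM-6: 7 × 5 × 4 = 140
  FM-7: 9 × 2 × 9 = 162
  FM-8: 8 × 4 × 10 = 320
  FM-9: 7 × 1 × 1 = 7
After action: FM-3 → 8 × 3 × 10 = 240.
Revised RPNs: FM-2=630, FM-8=320, FM-5=243, FM-3=240, FM-7=162, FM-6=140, FM-4=108, FM-1=8, FM-9=7.
Highest is now FM-2 (630).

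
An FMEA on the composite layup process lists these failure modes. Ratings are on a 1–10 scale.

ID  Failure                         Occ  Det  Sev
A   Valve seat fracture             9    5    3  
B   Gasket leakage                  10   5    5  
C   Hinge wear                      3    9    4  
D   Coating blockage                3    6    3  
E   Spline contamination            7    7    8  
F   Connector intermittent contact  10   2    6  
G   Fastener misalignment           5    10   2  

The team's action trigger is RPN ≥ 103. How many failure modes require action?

RPN = Severity × Occurrence × Detection:
  A: 3 × 9 × 5 = 135
  B: 5 × 10 × 5 = 250
  C: 4 × 3 × 9 = 108
  D: 3 × 3 × 6 = 54
  E: 8 × 7 × 7 = 392
  F: 6 × 10 × 2 = 120
  G: 2 × 5 × 10 = 100
Modes with RPN ≥ 103: A (135), B (250), C (108), E (392), F (120) → 5.

5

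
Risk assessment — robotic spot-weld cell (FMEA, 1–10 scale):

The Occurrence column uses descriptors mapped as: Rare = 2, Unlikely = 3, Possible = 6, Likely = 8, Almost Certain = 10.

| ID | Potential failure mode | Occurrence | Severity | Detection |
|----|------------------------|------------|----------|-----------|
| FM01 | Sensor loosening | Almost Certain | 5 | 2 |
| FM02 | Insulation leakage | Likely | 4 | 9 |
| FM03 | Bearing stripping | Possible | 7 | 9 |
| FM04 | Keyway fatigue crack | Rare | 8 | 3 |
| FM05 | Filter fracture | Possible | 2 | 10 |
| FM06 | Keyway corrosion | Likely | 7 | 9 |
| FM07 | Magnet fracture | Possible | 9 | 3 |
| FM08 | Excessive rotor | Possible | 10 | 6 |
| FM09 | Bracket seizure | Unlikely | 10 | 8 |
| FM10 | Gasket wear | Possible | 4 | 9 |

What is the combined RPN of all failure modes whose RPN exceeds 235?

RPN = Severity × Occurrence × Detection:
  FM01: 5 × 10 × 2 = 100
  FM02: 4 × 8 × 9 = 288
  FM03: 7 × 6 × 9 = 378
  FM04: 8 × 2 × 3 = 48
  FM05: 2 × 6 × 10 = 120
  FM06: 7 × 8 × 9 = 504
  FM07: 9 × 6 × 3 = 162
  FM08: 10 × 6 × 6 = 360
  FM09: 10 × 3 × 8 = 240
  FM10: 4 × 6 × 9 = 216
RPN > 235: FM02 (288), FM03 (378), FM06 (504), FM08 (360), FM09 (240).
Sum: 288 + 378 + 504 + 360 + 240 = 1770.

1770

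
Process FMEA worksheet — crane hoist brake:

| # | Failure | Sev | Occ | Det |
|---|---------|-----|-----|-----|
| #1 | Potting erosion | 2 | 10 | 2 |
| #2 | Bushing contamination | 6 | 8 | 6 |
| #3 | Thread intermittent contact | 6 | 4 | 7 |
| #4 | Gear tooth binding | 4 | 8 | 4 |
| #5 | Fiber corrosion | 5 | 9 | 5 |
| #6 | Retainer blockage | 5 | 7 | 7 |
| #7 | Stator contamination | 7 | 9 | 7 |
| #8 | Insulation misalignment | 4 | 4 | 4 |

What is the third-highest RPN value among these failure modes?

RPN = Severity × Occurrence × Detection:
  #1: 2 × 10 × 2 = 40
  #2: 6 × 8 × 6 = 288
  #3: 6 × 4 × 7 = 168
  #4: 4 × 8 × 4 = 128
  #5: 5 × 9 × 5 = 225
  #6: 5 × 7 × 7 = 245
  #7: 7 × 9 × 7 = 441
  #8: 4 × 4 × 4 = 64
Sorted descending: 441, 288, 245, 225, 168, 128, 64, 40.
The third-highest RPN is 245 (#6).

245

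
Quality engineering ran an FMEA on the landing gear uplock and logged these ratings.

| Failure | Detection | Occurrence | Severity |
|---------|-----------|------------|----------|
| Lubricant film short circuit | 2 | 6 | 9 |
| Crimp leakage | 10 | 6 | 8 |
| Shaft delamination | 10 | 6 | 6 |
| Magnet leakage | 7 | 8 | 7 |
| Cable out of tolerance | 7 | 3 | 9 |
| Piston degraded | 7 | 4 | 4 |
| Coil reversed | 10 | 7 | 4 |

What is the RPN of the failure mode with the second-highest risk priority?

RPN = Severity × Occurrence × Detection:
  Lubricant film short circuit: 9 × 6 × 2 = 108
  Crimp leakage: 8 × 6 × 10 = 480
  Shaft delamination: 6 × 6 × 10 = 360
  Magnet leakage: 7 × 8 × 7 = 392
  Cable out of tolerance: 9 × 3 × 7 = 189
  Piston degraded: 4 × 4 × 7 = 112
  Coil reversed: 4 × 7 × 10 = 280
Sorted descending: 480, 392, 360, 280, 189, 112, 108.
The second-highest RPN is 392 (Magnet leakage).

392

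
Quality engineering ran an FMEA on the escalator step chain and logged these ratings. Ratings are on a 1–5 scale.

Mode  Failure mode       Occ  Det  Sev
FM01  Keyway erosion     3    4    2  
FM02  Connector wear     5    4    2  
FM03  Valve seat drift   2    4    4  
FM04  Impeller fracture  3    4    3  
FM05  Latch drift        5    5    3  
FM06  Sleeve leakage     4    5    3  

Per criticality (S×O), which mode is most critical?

Criticality = Severity × Occurrence:
  FM01: 2 × 3 = 6
  FM02: 2 × 5 = 10
  FM03: 4 × 2 = 8
  FM04: 3 × 3 = 9
  FM05: 3 × 5 = 15
  FM06: 3 × 4 = 12
Highest criticality is 15 → FM05.

FM05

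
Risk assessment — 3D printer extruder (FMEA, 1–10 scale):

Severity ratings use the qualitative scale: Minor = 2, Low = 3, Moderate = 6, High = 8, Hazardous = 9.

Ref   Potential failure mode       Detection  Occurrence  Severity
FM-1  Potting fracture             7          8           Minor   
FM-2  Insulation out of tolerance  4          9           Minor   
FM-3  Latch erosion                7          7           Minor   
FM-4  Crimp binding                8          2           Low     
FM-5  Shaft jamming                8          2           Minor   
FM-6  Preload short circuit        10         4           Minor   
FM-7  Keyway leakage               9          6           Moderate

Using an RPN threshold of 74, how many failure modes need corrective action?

4

RPN = Severity × Occurrence × Detection:
  FM-1: 2 × 8 × 7 = 112
  FM-2: 2 × 9 × 4 = 72
  FM-3: 2 × 7 × 7 = 98
  FM-4: 3 × 2 × 8 = 48
  FM-5: 2 × 2 × 8 = 32
  FM-6: 2 × 4 × 10 = 80
  FM-7: 6 × 6 × 9 = 324
Modes with RPN ≥ 74: FM-1 (112), FM-3 (98), FM-6 (80), FM-7 (324) → 4.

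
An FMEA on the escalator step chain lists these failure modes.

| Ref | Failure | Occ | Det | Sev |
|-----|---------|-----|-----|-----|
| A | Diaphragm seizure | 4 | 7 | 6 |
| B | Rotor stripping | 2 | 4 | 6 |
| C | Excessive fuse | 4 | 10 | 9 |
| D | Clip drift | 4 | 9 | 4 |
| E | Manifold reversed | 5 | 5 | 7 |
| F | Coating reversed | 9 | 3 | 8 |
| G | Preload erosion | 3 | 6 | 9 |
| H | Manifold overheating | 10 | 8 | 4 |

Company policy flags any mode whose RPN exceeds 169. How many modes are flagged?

RPN = Severity × Occurrence × Detection:
  A: 6 × 4 × 7 = 168
  B: 6 × 2 × 4 = 48
  C: 9 × 4 × 10 = 360
  D: 4 × 4 × 9 = 144
  E: 7 × 5 × 5 = 175
  F: 8 × 9 × 3 = 216
  G: 9 × 3 × 6 = 162
  H: 4 × 10 × 8 = 320
Modes with RPN > 169: C (360), E (175), F (216), H (320) → 4.

4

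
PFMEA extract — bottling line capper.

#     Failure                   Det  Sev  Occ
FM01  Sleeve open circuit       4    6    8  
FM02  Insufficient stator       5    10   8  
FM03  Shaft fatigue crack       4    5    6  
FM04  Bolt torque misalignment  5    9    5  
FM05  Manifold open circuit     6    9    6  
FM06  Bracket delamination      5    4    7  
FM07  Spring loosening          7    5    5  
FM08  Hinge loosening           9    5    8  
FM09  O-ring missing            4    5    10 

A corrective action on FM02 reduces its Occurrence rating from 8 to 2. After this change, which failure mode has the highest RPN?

RPN = Severity × Occurrence × Detection:
  FM01: 6 × 8 × 4 = 192
  FM02: 10 × 8 × 5 = 400
  FM03: 5 × 6 × 4 = 120
  FM04: 9 × 5 × 5 = 225
  FM05: 9 × 6 × 6 = 324
  FM06: 4 × 7 × 5 = 140
  FM07: 5 × 5 × 7 = 175
  FM08: 5 × 8 × 9 = 360
  FM09: 5 × 10 × 4 = 200
After action: FM02 → 10 × 2 × 5 = 100.
Revised RPNs: FM08=360, FM05=324, FM04=225, FM09=200, FM01=192, FM07=175, FM06=140, FM03=120, FM02=100.
Highest is now FM08 (360).

FM08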